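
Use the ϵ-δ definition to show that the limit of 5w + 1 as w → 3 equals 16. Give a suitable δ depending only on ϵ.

Suppose ϵ > 0. We need δ > 0 so that 0 < |w − 3| < δ implies |(5w + 1) − 16| < ϵ.
Since (5w + 1) − 16 = 5(w − 3), we have |(5w + 1) − 16| = 5|w − 3|.
Thus it suffices that |w − 3| < ϵ/5.
Choosing δ = ϵ/5 gives |(5w + 1) − 16| = 5|w − 3| < ϵ whenever |w − 3| < δ.

δ = ϵ/5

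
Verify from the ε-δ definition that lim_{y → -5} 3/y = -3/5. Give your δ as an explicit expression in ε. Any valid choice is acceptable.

δ = min(5/2, (25/6)ε)

Let ε > 0. We seek δ > 0 such that 0 < |y + 5| < δ implies |3/y + 3/5| < ε.
|3/y + 3/5| = 3·|-5 − y|/(5·|y|) = 3|y + 5|/(5|y|).
Require δ ≤ 5/2 so that |y| > 5 − 5/2 = 5/2, hence 5|y| > 25/2.
Then |3/y + 3/5| < 3|y + 5|/(25/2), which is < ε when |y + 5| < (25/6)ε.
Take δ = min(5/2, (25/6)ε). Then 0 < |y + 5| < δ gives both |y + 5| < 5/2 and |y + 5| < (25/6)ε, so |3/y + 3/5| < ε.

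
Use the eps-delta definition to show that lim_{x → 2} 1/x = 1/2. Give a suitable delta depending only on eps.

Suppose eps > 0. We seek delta > 0 such that 0 < |x − 2| < delta implies |1/x − (1/2)| < eps.
|1/x − (1/2)| = |2 − x|/(2·|x|) = |x − 2|/(2|x|).
Restrict delta ≤ 1. Then |x − 2| < 1 gives |x| > 1, so 2|x| > 2.
Then |1/x − (1/2)| < |x − 2|/2, which is < eps when |x − 2| < 2eps.
Take delta = min(1, 2eps). Then 0 < |x − 2| < delta gives both |x − 2| < 1 and |x − 2| < 2eps, so |1/x − (1/2)| < eps.

delta = min(1, 2eps)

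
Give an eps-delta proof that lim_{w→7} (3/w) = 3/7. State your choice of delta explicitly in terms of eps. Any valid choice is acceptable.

Suppose eps > 0. We seek delta > 0 such that 0 < |w − 7| < delta implies |3/w − (3/7)| < eps.
|3/w − (3/7)| = 3·|7 − w|/(7·|w|) = 3|w − 7|/(7|w|).
Restrict delta ≤ 7/2. Then |w − 7| < 7/2 gives |w| > 7/2, so 7|w| > 49/2.
Then |3/w − (3/7)| < 3|w − 7|/(49/2), which is < eps when |w − 7| < (49/6)eps.
Take delta = min(7/2, (49/6)eps). Then 0 < |w − 7| < delta gives both |w − 7| < 7/2 and |w − 7| < (49/6)eps, so |3/w − (3/7)| < eps.

delta = min(7/2, (49/6)eps)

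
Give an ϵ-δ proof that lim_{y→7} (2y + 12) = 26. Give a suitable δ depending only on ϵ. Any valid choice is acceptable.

δ = ϵ/2

Let ϵ > 0. We need δ > 0 so that 0 < |y − 7| < δ implies |(2y + 12) − 26| < ϵ.
|(2y + 12) − 26| = |2y - 14| = 2|y − 7|.
Thus it suffices that |y − 7| < ϵ/2.
Choosing δ = ϵ/2 gives |(2y + 12) − 26| = 2|y − 7| < ϵ whenever |y − 7| < δ.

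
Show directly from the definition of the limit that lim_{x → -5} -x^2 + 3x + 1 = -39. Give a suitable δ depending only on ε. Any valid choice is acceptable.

δ = min(1, ε/14)

Fix ε > 0. We want δ > 0 such that 0 < |x + 5| < δ implies |(-x^2 + 3x + 1) + 39| < ε.
(-x^2 + 3x + 1) + 39 = -x^2 + 3x + 40 = (x + 5)(-x + 8).
So |(-x^2 + 3x + 1) + 39| = |x + 5|·|-x + 8|.
Require δ ≤ 1. Then |x + 5| < 1 gives |x| < 6, and by the triangle inequality |-x + 8| ≤ 6 + 8 = 14.
Hence |(-x^2 + 3x + 1) + 39| ≤ 14|x + 5| < ε provided |x + 5| < ε/14.
Take δ = min(1, ε/14). Then 0 < |x + 5| < δ gives both |x + 5| < 1 and |x + 5| < ε/14, so |(-x^2 + 3x + 1) + 39| < ε.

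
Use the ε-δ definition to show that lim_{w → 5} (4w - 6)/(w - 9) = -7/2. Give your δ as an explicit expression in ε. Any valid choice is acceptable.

δ = min(2, (4/15)ε)

Fix ε > 0. We want δ > 0 with 0 < |w − 5| < δ ⇒ |(4w - 6)/(w - 9) + 7/2| < ε.
Combining over a common denominator, (4w - 6)/(w - 9) + 7/2 = [(4w - 6)·(-4) − 14·(w - 9)] / [(-4)·(w - 9)] = -30(w − 5) / ((-4)(w - 9)).
So |(4w - 6)/(w - 9) + 7/2| = 30|w − 5| / (4·|w − 9|).
Require δ ≤ 2, so |w − 9| ≥ |-4| − |w − 5| > 4 − 2 = 2.
Hence |(4w - 6)/(w - 9) + 7/2| < 30|w − 5|/(4·2) = (15/4)|w − 5|, which is < ε once |w − 5| < (4/15)ε.
Take δ = min(2, (4/15)ε). Then 0 < |w − 5| < δ forces both bounds, so |(4w - 6)/(w - 9) + 7/2| < ε.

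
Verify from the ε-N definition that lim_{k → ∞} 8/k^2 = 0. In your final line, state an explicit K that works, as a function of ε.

Let ε > 0. For k ≥ 1, |8/k^2 − 0| = 8/k^2.
8/k^2 < ε ⇔ k^2 > 8/ε ⇔ k > (8/ε)^{1/2}.
Take K = (8/ε)^{1/2}. Then k > K implies 8/k^2 < ε.

K = (8/ε)^{1/2}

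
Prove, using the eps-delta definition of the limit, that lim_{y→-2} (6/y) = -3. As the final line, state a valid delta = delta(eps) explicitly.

Let eps > 0. We seek delta > 0 such that 0 < |y + 2| < delta implies |6/y + 3| < eps.
|6/y + 3| = 6·|-2 − y|/(2·|y|) = 6|y + 2|/(2|y|).
Require delta ≤ 1 so that |y| > 2 − 1 = 1, hence 2|y| > 2.
Then |6/y + 3| < 6|y + 2|/2, which is < eps when |y + 2| < (1/3)eps.
Take delta = min(1, (1/3)eps). Then 0 < |y + 2| < delta gives both |y + 2| < 1 and |y + 2| < (1/3)eps, so |6/y + 3| < eps.

delta = min(1, (1/3)eps)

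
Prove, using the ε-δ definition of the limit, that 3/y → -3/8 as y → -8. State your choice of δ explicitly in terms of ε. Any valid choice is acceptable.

Let ε > 0. We seek δ > 0 such that 0 < |y + 8| < δ implies |3/y + 3/8| < ε.
|3/y + 3/8| = 3·|-8 − y|/(8·|y|) = 3|y + 8|/(8|y|).
Restrict δ ≤ 4. Then |y + 8| < 4 gives |y| > 4, so 8|y| > 32.
Then |3/y + 3/8| < 3|y + 8|/32, which is < ε when |y + 8| < (32/3)ε.
Take δ = min(4, (32/3)ε). Then 0 < |y + 8| < δ gives both |y + 8| < 4 and |y + 8| < (32/3)ε, so |3/y + 3/8| < ε.

δ = min(4, (32/3)ε)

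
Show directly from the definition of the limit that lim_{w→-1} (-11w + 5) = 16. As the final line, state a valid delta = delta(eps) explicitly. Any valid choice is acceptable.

Fix eps > 0. We need delta > 0 so that 0 < |w + 1| < delta implies |(-11w + 5) − 16| < eps.
Since (-11w + 5) − 16 = -11(w + 1), we have |(-11w + 5) − 16| = 11|w + 1|.
Thus it suffices that |w + 1| < eps/11.
Choosing delta = eps/11 gives |(-11w + 5) − 16| = 11|w + 1| < eps whenever |w + 1| < delta.

delta = eps/11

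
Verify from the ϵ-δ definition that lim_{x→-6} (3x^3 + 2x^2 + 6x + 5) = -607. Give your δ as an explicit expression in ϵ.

Let ϵ > 0. We want δ > 0 such that 0 < |x + 6| < δ implies |(3x^3 + 2x^2 + 6x + 5) + 607| < ϵ.
(3x^3 + 2x^2 + 6x + 5) + 607 = 3x^3 + 2x^2 + 6x + 612 = (x + 6)(3x^2 - 16x + 102).
So |(3x^3 + 2x^2 + 6x + 5) + 607| = |x + 6|·|3x^2 - 16x + 102|.
Require δ ≤ 1. Then |x + 6| < 1 gives |x| < 7, and by the triangle inequality |3x^2 - 16x + 102| ≤ 3·7^2 + 16·7 + 102 = 361.
Hence |(3x^3 + 2x^2 + 6x + 5) + 607| ≤ 361|x + 6| < ϵ provided |x + 6| < ϵ/361.
Take δ = min(1, ϵ/361). Then 0 < |x + 6| < δ gives both |x + 6| < 1 and |x + 6| < ϵ/361, so |(3x^3 + 2x^2 + 6x + 5) + 607| < ϵ.

δ = min(1, ϵ/361)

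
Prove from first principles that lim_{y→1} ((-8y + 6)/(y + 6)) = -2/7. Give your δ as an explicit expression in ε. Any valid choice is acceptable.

Let ε > 0. We want δ > 0 with 0 < |y − 1| < δ ⇒ |(-8y + 6)/(y + 6) + 2/7| < ε.
Combining over a common denominator, (-8y + 6)/(y + 6) + 2/7 = [(-8y + 6)·7 − (-2)·(y + 6)] / [7·(y + 6)] = -54(y − 1) / (7(y + 6)).
So |(-8y + 6)/(y + 6) + 2/7| = 54|y − 1| / (7·|y + 6|).
Require δ ≤ 7/2, so |y + 6| ≥ |7| − |y − 1| > 7 − 7/2 = 7/2.
Hence |(-8y + 6)/(y + 6) + 2/7| < 54|y − 1|/(7·(7/2)) = (108/49)|y − 1|, which is < ε once |y − 1| < (49/108)ε.
Take δ = min(7/2, (49/108)ε). Then 0 < |y − 1| < δ forces both bounds, so |(-8y + 6)/(y + 6) + 2/7| < ε.

δ = min(7/2, (49/108)ε)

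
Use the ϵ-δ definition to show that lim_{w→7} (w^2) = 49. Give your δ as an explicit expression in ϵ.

δ = min(1, ϵ/15)

Let ϵ > 0 be given. We seek δ > 0 with 0 < |w − 7| < δ ⇒ |w^2 − 49| < ϵ.
Factor: w^2 − 49 = (w − 7)(w + 7), so |w^2 − 49| = |w − 7|·|w + 7|.
Impose δ ≤ 1 so that |w| < 8; then |w + 7| ≤ 15.
Hence |w^2 − 49| ≤ 15|w − 7|, which is < ϵ once |w − 7| < ϵ/15.
Take δ = min(1, ϵ/15). If 0 < |w − 7| < δ then both bounds hold and |w^2 − 49| ≤ 15|w − 7| < 15·(ϵ/15) = ϵ.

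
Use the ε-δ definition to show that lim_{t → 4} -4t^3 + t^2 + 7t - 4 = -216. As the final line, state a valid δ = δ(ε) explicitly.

δ = min(1, ε/228)

Let ε > 0. We want δ > 0 such that 0 < |t − 4| < δ implies |(-4t^3 + t^2 + 7t - 4) + 216| < ε.
(-4t^3 + t^2 + 7t - 4) + 216 = -4t^3 + t^2 + 7t + 212 = (t − 4)(-4t^2 - 15t - 53).
So |(-4t^3 + t^2 + 7t - 4) + 216| = |t − 4|·|-4t^2 - 15t - 53|.
Require δ ≤ 1. Then |t − 4| < 1 gives |t| < 5, and by the triangle inequality |-4t^2 - 15t - 53| ≤ 4·5^2 + 15·5 + 53 = 228.
Hence |(-4t^3 + t^2 + 7t - 4) + 216| ≤ 228|t − 4| < ε provided |t − 4| < ε/228.
Choosing δ = min(1, ε/228) ensures both conditions, hence |(-4t^3 + t^2 + 7t - 4) + 216| < ε.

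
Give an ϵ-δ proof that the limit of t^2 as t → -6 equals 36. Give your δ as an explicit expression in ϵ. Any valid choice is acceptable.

Suppose ϵ > 0. We seek δ > 0 with 0 < |t + 6| < δ ⇒ |t^2 − 36| < ϵ.
Factor: t^2 − 36 = (t + 6)(t - 6), so |t^2 − 36| = |t + 6|·|t - 6|.
Impose δ ≤ 1 so that |t| < 7; then |t - 6| ≤ 13.
Hence |t^2 − 36| ≤ 13|t + 6|, which is < ϵ once |t + 6| < ϵ/13.
Take δ = min(1, ϵ/13). If 0 < |t + 6| < δ then both bounds hold and |t^2 − 36| ≤ 13|t + 6| < 13·(ϵ/13) = ϵ.

δ = min(1, ϵ/13)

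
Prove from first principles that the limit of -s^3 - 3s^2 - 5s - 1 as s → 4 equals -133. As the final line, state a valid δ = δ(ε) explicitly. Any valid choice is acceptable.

Let ε > 0 be given. We want δ > 0 such that 0 < |s − 4| < δ implies |(-s^3 - 3s^2 - 5s - 1) + 133| < ε.
(-s^3 - 3s^2 - 5s - 1) + 133 = -s^3 - 3s^2 - 5s + 132 = (s − 4)(-s^2 - 7s - 33).
So |(-s^3 - 3s^2 - 5s - 1) + 133| = |s − 4|·|-s^2 - 7s - 33|.
Require δ ≤ 1. Then |s − 4| < 1 gives |s| < 5, and by the triangle inequality |-s^2 - 7s - 33| ≤ 5^2 + 7·5 + 33 = 93.
Hence |(-s^3 - 3s^2 - 5s - 1) + 133| ≤ 93|s − 4| < ε provided |s − 4| < ε/93.
Choosing δ = min(1, ε/93) ensures both conditions, hence |(-s^3 - 3s^2 - 5s - 1) + 133| < ε.

δ = min(1, ε/93)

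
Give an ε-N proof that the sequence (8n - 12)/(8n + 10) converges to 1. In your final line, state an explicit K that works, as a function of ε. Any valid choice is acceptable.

Let ε > 0 be given. For n ≥ 1, |(8n - 12)/(8n + 10) − 1| = |-176|/(8(8n + 10)) = 176/(8(8n + 10)).
Since 8n + 10 ≥ 8n for n ≥ 1, this is ≤ 176/(8·8n) = (11/4)/n.
So |(8n - 12)/(8n + 10) − 1| < ε whenever n > (11/4)/ε.
Take K = (11/4)/ε. If n > K then |(8n - 12)/(8n + 10) − 1| ≤ (11/4)/n < ε.

K = (11/4)/ε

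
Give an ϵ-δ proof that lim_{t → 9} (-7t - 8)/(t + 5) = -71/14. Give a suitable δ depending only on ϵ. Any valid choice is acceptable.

δ = min(7, (98/27)ϵ)

Let ϵ > 0 be given. We want δ > 0 with 0 < |t − 9| < δ ⇒ |(-7t - 8)/(t + 5) + 71/14| < ϵ.
Combining over a common denominator, (-7t - 8)/(t + 5) + 71/14 = [(-7t - 8)·14 − (-71)·(t + 5)] / [14·(t + 5)] = -27(t − 9) / (14(t + 5)).
So |(-7t - 8)/(t + 5) + 71/14| = 27|t − 9| / (14·|t + 5|).
Require δ ≤ 7, so |t + 5| ≥ |14| − |t − 9| > 14 − 7 = 7.
Hence |(-7t - 8)/(t + 5) + 71/14| < 27|t − 9|/(14·7) = (27/98)|t − 9|, which is < ϵ once |t − 9| < (98/27)ϵ.
Take δ = min(7, (98/27)ϵ). Then 0 < |t − 9| < δ forces both bounds, so |(-7t - 8)/(t + 5) + 71/14| < ϵ.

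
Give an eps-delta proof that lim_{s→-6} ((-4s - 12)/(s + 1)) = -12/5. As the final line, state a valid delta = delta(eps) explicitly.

Let eps > 0. We want delta > 0 with 0 < |s + 6| < delta ⇒ |(-4s - 12)/(s + 1) + 12/5| < eps.
Combining over a common denominator, (-4s - 12)/(s + 1) + 12/5 = [(-4s - 12)·(-5) − 12·(s + 1)] / [(-5)·(s + 1)] = 8(s + 6) / ((-5)(s + 1)).
So |(-4s - 12)/(s + 1) + 12/5| = 8|s + 6| / (5·|s + 1|).
Restrict delta ≤ 5/2. Then |s + 6| < 5/2 gives |s + 1| = |(s + 6) + (-5)| ≥ 5 − 5/2 = 5/2.
Hence |(-4s - 12)/(s + 1) + 12/5| < 8|s + 6|/(5·(5/2)) = (16/25)|s + 6|, which is < eps once |s + 6| < (25/16)eps.
Take delta = min(5/2, (25/16)eps). Then 0 < |s + 6| < delta forces both bounds, so |(-4s - 12)/(s + 1) + 12/5| < eps.

delta = min(5/2, (25/16)eps)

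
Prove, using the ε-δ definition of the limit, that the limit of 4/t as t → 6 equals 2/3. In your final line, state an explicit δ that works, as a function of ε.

Let ε > 0 be given. We seek δ > 0 such that 0 < |t − 6| < δ implies |4/t − (2/3)| < ε.
|4/t − (2/3)| = 4·|6 − t|/(6·|t|) = 4|t − 6|/(6|t|).
Restrict δ ≤ 3. Then |t − 6| < 3 gives |t| > 3, so 6|t| > 18.
Then |4/t − (2/3)| < 4|t − 6|/18, which is < ε when |t − 6| < (9/2)ε.
Take δ = min(3, (9/2)ε). Then 0 < |t − 6| < δ gives both |t − 6| < 3 and |t − 6| < (9/2)ε, so |4/t − (2/3)| < ε.

δ = min(3, (9/2)ε)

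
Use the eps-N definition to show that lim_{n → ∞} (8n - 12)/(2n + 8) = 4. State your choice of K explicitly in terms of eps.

Fix eps > 0. For n ≥ 1, |(8n - 12)/(2n + 8) − 4| = |-88|/(2(2n + 8)) = 88/(2(2n + 8)).
Since 2n + 8 ≥ 2n for n ≥ 1, this is ≤ 88/(2·2n) = 22/n.
So |(8n - 12)/(2n + 8) − 4| < eps whenever n > 22/eps.
Take K = 22/eps. If n > K then |(8n - 12)/(2n + 8) − 4| ≤ 22/n < eps.

K = 22/eps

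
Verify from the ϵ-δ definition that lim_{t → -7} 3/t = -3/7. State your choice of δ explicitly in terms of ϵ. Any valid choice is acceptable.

δ = min(7/2, (49/6)ϵ)

Fix ϵ > 0. We seek δ > 0 such that 0 < |t + 7| < δ implies |3/t + 3/7| < ϵ.
|3/t + 3/7| = 3·|-7 − t|/(7·|t|) = 3|t + 7|/(7|t|).
Require δ ≤ 7/2 so that |t| > 7 − 7/2 = 7/2, hence 7|t| > 49/2.
Then |3/t + 3/7| < 3|t + 7|/(49/2), which is < ϵ when |t + 7| < (49/6)ϵ.
Take δ = min(7/2, (49/6)ϵ). Then 0 < |t + 7| < δ gives both |t + 7| < 7/2 and |t + 7| < (49/6)ϵ, so |3/t + 3/7| < ϵ.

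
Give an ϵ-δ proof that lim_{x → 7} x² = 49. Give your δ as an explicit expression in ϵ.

Let ϵ > 0. We seek δ > 0 with 0 < |x − 7| < δ ⇒ |x² − 49| < ϵ.
Factor: x² − 49 = (x − 7)(x + 7), so |x² − 49| = |x − 7|·|x + 7|.
Impose δ ≤ 1 so that |x| < 8; then |x + 7| ≤ 15.
Hence |x² − 49| ≤ 15|x − 7|, which is < ϵ once |x − 7| < ϵ/15.
Take δ = min(1, ϵ/15). If 0 < |x − 7| < δ then both bounds hold and |x² − 49| ≤ 15|x − 7| < 15·(ϵ/15) = ϵ.

δ = min(1, ϵ/15)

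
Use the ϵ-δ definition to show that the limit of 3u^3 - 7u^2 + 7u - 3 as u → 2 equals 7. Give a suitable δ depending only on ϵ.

Let ϵ > 0. We want δ > 0 such that 0 < |u − 2| < δ implies |(3u^3 - 7u^2 + 7u - 3) − 7| < ϵ.
(3u^3 - 7u^2 + 7u - 3) − 7 = 3u^3 - 7u^2 + 7u - 10 = (u − 2)(3u^2 - u + 5).
So |(3u^3 - 7u^2 + 7u - 3) − 7| = |u − 2|·|3u^2 - u + 5|.
Require δ ≤ 1. Then |u − 2| < 1 gives |u| < 3, and by the triangle inequality |3u^2 - u + 5| ≤ 3·3^2 + 3 + 5 = 35.
Hence |(3u^3 - 7u^2 + 7u - 3) − 7| ≤ 35|u − 2| < ϵ provided |u − 2| < ϵ/35.
Choosing δ = min(1, ϵ/35) ensures both conditions, hence |(3u^3 - 7u^2 + 7u - 3) − 7| < ϵ.

δ = min(1, ϵ/35)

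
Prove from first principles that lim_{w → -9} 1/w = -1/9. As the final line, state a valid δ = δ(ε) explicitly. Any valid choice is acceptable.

δ = min(9/2, (81/2)ε)

Fix ε > 0. We seek δ > 0 such that 0 < |w + 9| < δ implies |1/w + 1/9| < ε.
|1/w + 1/9| = |-9 − w|/(9·|w|) = |w + 9|/(9|w|).
Require δ ≤ 9/2 so that |w| > 9 − 9/2 = 9/2, hence 9|w| > 81/2.
Then |1/w + 1/9| < |w + 9|/(81/2), which is < ε when |w + 9| < (81/2)ε.
Take δ = min(9/2, (81/2)ε). Then 0 < |w + 9| < δ gives both |w + 9| < 9/2 and |w + 9| < (81/2)ε, so |1/w + 1/9| < ε.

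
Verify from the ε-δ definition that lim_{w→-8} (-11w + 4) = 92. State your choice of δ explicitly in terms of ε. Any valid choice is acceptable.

δ = ε/11

Suppose ε > 0. We need δ > 0 so that 0 < |w + 8| < δ implies |(-11w + 4) − 92| < ε.
|(-11w + 4) − 92| = |-11w - 88| = 11|w + 8|.
So 11|w + 8| < ε exactly when |w + 8| < ε/11.
Take δ = ε/11. If 0 < |w + 8| < δ then |(-11w + 4) − 92| = 11|w + 8| < 11·(ε/11) = ε.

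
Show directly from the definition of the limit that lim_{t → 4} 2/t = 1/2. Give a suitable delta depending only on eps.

delta = min(2, 4eps)

Let eps > 0 be given. We seek delta > 0 such that 0 < |t − 4| < delta implies |2/t − (1/2)| < eps.
|2/t − (1/2)| = 2·|4 − t|/(4·|t|) = 2|t − 4|/(4|t|).
Restrict delta ≤ 2. Then |t − 4| < 2 gives |t| > 2, so 4|t| > 8.
Then |2/t − (1/2)| < 2|t − 4|/8, which is < eps when |t − 4| < 4eps.
Take delta = min(2, 4eps). Then 0 < |t − 4| < delta gives both |t − 4| < 2 and |t − 4| < 4eps, so |2/t − (1/2)| < eps.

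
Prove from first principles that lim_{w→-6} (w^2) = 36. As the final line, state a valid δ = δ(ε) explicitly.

Let ε > 0 be given. We seek δ > 0 with 0 < |w + 6| < δ ⇒ |w^2 − 36| < ε.
Factor: w^2 − 36 = (w + 6)(w - 6), so |w^2 − 36| = |w + 6|·|w - 6|.
Restrict δ ≤ 1. Then |w + 6| < 1 gives |w| < 7, so by the triangle inequality |w - 6| ≤ 7 + 6 = 13.
Hence |w^2 − 36| ≤ 13|w + 6|, which is < ε once |w + 6| < ε/13.
Take δ = min(1, ε/13). If 0 < |w + 6| < δ then both bounds hold and |w^2 − 36| ≤ 13|w + 6| < 13·(ε/13) = ε.

δ = min(1, ε/13)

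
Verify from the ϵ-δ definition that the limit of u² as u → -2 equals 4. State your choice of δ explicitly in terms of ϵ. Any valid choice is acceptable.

δ = min(2, ϵ/6)

Let ϵ > 0. We seek δ > 0 with 0 < |u + 2| < δ ⇒ |u² − 4| < ϵ.
Factor: u² − 4 = (u + 2)(u - 2), so |u² − 4| = |u + 2|·|u - 2|.
Restrict δ ≤ 2. Then |u + 2| < 2 gives |u| < 4, so by the triangle inequality |u - 2| ≤ 4 + 2 = 6.
Hence |u² − 4| ≤ 6|u + 2|, which is < ϵ once |u + 2| < ϵ/6.
Take δ = min(2, ϵ/6). If 0 < |u + 2| < δ then both bounds hold and |u² − 4| ≤ 6|u + 2| < 6·(ϵ/6) = ϵ.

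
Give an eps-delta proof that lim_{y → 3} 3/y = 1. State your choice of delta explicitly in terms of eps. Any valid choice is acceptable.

delta = min(3/2, (3/2)eps)

Let eps > 0. We seek delta > 0 such that 0 < |y − 3| < delta implies |3/y − 1| < eps.
|3/y − 1| = 3·|3 − y|/(3·|y|) = 3|y − 3|/(3|y|).
Require delta ≤ 3/2 so that |y| > 3 − 3/2 = 3/2, hence 3|y| > 9/2.
Then |3/y − 1| < 3|y − 3|/(9/2), which is < eps when |y − 3| < (3/2)eps.
Take delta = min(3/2, (3/2)eps). Then 0 < |y − 3| < delta gives both |y − 3| < 3/2 and |y − 3| < (3/2)eps, so |3/y − 1| < eps.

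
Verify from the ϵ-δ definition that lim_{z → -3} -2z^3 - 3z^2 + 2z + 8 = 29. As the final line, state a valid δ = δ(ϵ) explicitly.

Suppose ϵ > 0. We want δ > 0 such that 0 < |z + 3| < δ implies |(-2z^3 - 3z^2 + 2z + 8) − 29| < ϵ.
(-2z^3 - 3z^2 + 2z + 8) − 29 = -2z^3 - 3z^2 + 2z - 21 = (z + 3)(-2z^2 + 3z - 7).
So |(-2z^3 - 3z^2 + 2z + 8) − 29| = |z + 3|·|-2z^2 + 3z - 7|.
Assume first that |z + 3| < 2, so |z| < 5. Then |-2z^2 + 3z - 7| ≤ 2·5^2 + 3·5 + 7 = 72.
Hence |(-2z^3 - 3z^2 + 2z + 8) − 29| ≤ 72|z + 3| < ϵ provided |z + 3| < ϵ/72.
Choosing δ = min(2, ϵ/72) ensures both conditions, hence |(-2z^3 - 3z^2 + 2z + 8) − 29| < ϵ.

δ = min(2, ϵ/72)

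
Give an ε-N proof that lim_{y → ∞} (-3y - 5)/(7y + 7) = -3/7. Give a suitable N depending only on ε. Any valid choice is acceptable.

Fix ε > 0. We seek N > 0 such that y > N implies |(-3y - 5)/(7y + 7) + 3/7| < ε.
(-3y - 5)/(7y + 7) + 3/7 = (7(-3y - 5) − (-3)(7y + 7)) / (7(7y + 7)) = -14/(7(7y + 7)).
For y > 0 we have 7y + 7 > 7y, so |(-3y - 5)/(7y + 7) + 3/7| = 14/(7(7y + 7)) < 14/(7·7y) = (2/7)/y.
Thus |(-3y - 5)/(7y + 7) + 3/7| < ε whenever y > (2/7)/ε.
Take N = (2/7)/ε. If y > N then |(-3y - 5)/(7y + 7) + 3/7| < (2/7)/y < ε.

N = (2/7)/ε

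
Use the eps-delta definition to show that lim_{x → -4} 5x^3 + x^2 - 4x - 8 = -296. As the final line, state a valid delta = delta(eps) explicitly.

Suppose eps > 0. We want delta > 0 such that 0 < |x + 4| < delta implies |(5x^3 + x^2 - 4x - 8) + 296| < eps.
(5x^3 + x^2 - 4x - 8) + 296 = 5x^3 + x^2 - 4x + 288 = (x + 4)(5x^2 - 19x + 72).
So |(5x^3 + x^2 - 4x - 8) + 296| = |x + 4|·|5x^2 - 19x + 72|.
Assume first that |x + 4| < 1, so |x| < 5. Then |5x^2 - 19x + 72| ≤ 5·5^2 + 19·5 + 72 = 292.
Hence |(5x^3 + x^2 - 4x - 8) + 296| ≤ 292|x + 4| < eps provided |x + 4| < eps/292.
Choosing delta = min(1, eps/292) ensures both conditions, hence |(5x^3 + x^2 - 4x - 8) + 296| < eps.

delta = min(1, eps/292)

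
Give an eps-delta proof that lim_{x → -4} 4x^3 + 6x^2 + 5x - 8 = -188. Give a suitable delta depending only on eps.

Fix eps > 0. We want delta > 0 such that 0 < |x + 4| < delta implies |(4x^3 + 6x^2 + 5x - 8) + 188| < eps.
(4x^3 + 6x^2 + 5x - 8) + 188 = 4x^3 + 6x^2 + 5x + 180 = (x + 4)(4x^2 - 10x + 45).
So |(4x^3 + 6x^2 + 5x - 8) + 188| = |x + 4|·|4x^2 - 10x + 45|.
Require delta ≤ 1. Then |x + 4| < 1 gives |x| < 5, and by the triangle inequality |4x^2 - 10x + 45| ≤ 4·5^2 + 10·5 + 45 = 195.
Hence |(4x^3 + 6x^2 + 5x - 8) + 188| ≤ 195|x + 4| < eps provided |x + 4| < eps/195.
Take delta = min(1, eps/195). Then 0 < |x + 4| < delta gives both |x + 4| < 1 and |x + 4| < eps/195, so |(4x^3 + 6x^2 + 5x - 8) + 188| < eps.

delta = min(1, eps/195)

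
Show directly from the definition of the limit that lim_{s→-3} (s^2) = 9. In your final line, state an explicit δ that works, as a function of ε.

Suppose ε > 0. We seek δ > 0 with 0 < |s + 3| < δ ⇒ |s^2 − 9| < ε.
Factor: s^2 − 9 = (s + 3)(s - 3), so |s^2 − 9| = |s + 3|·|s - 3|.
Impose δ ≤ 2 so that |s| < 5; then |s - 3| ≤ 8.
Hence |s^2 − 9| ≤ 8|s + 3|, which is < ε once |s + 3| < ε/8.
Take δ = min(2, ε/8). If 0 < |s + 3| < δ then both bounds hold and |s^2 − 9| ≤ 8|s + 3| < 8·(ε/8) = ε.

δ = min(2, ε/8)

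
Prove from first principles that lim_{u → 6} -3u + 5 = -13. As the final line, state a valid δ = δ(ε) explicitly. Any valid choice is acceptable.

δ = ε/3

Fix ε > 0. We need δ > 0 so that 0 < |u − 6| < δ implies |(-3u + 5) + 13| < ε.
|(-3u + 5) + 13| = |-3u + 18| = 3|u − 6|.
So 3|u − 6| < ε exactly when |u − 6| < ε/3.
Choosing δ = ε/3 gives |(-3u + 5) + 13| = 3|u − 6| < ε whenever |u − 6| < δ.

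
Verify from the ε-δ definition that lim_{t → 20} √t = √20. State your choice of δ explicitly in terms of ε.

Let ε > 0 be given. We want δ > 0 such that 0 < |t − 20| < δ implies |√t − √20| < ε.
Multiplying by the conjugate, |√t − √20| = |t − 20|/(√t + √20).
Restrict δ ≤ 20 so that |t − 20| < 20 forces t > 0, and then √t + √20 > √20.
Hence |√t − √20| < |t − 20|/√20, which is < ε once |t − 20| < √20·ε.
Take δ = min(20, √20·ε). If 0 < |t − 20| < δ then t > 0 and |√t − √20| < |t − 20|/√20 < ε.

δ = min(20, √20·ε)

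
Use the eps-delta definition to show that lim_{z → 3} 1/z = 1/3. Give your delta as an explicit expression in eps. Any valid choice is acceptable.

delta = min(3/2, (9/2)eps)

Let eps > 0. We seek delta > 0 such that 0 < |z − 3| < delta implies |1/z − (1/3)| < eps.
|1/z − (1/3)| = |3 − z|/(3·|z|) = |z − 3|/(3|z|).
Restrict delta ≤ 3/2. Then |z − 3| < 3/2 gives |z| > 3/2, so 3|z| > 9/2.
Then |1/z − (1/3)| < |z − 3|/(9/2), which is < eps when |z − 3| < (9/2)eps.
Take delta = min(3/2, (9/2)eps). Then 0 < |z − 3| < delta gives both |z − 3| < 3/2 and |z − 3| < (9/2)eps, so |1/z − (1/3)| < eps.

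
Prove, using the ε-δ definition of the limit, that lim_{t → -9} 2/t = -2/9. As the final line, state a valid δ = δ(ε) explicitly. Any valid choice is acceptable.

Let ε > 0. We seek δ > 0 such that 0 < |t + 9| < δ implies |2/t + 2/9| < ε.
|2/t + 2/9| = 2·|-9 − t|/(9·|t|) = 2|t + 9|/(9|t|).
Restrict δ ≤ 9/2. Then |t + 9| < 9/2 gives |t| > 9/2, so 9|t| > 81/2.
Then |2/t + 2/9| < 2|t + 9|/(81/2), which is < ε when |t + 9| < (81/4)ε.
Take δ = min(9/2, (81/4)ε). Then 0 < |t + 9| < δ gives both |t + 9| < 9/2 and |t + 9| < (81/4)ε, so |2/t + 2/9| < ε.

δ = min(9/2, (81/4)ε)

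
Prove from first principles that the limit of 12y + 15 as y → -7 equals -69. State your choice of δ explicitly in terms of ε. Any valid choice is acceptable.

δ = ε/12

Fix ε > 0. We need δ > 0 so that 0 < |y + 7| < δ implies |(12y + 15) + 69| < ε.
|(12y + 15) + 69| = |12y + 84| = 12|y + 7|.
Thus it suffices that |y + 7| < ε/12.
Choosing δ = ε/12 gives |(12y + 15) + 69| = 12|y + 7| < ε whenever |y + 7| < δ.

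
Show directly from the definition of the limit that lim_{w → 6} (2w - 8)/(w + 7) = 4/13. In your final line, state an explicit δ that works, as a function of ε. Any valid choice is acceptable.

Let ε > 0 be given. We want δ > 0 with 0 < |w − 6| < δ ⇒ |(2w - 8)/(w + 7) − (4/13)| < ε.
Combining over a common denominator, (2w - 8)/(w + 7) − (4/13) = [(2w - 8)·13 − 4·(w + 7)] / [13·(w + 7)] = 22(w − 6) / (13(w + 7)).
So |(2w - 8)/(w + 7) − (4/13)| = 22|w − 6| / (13·|w + 7|).
Require δ ≤ 13/2, so |w + 7| ≥ |13| − |w − 6| > 13 − 13/2 = 13/2.
Hence |(2w - 8)/(w + 7) − (4/13)| < 22|w − 6|/(13·(13/2)) = (44/169)|w − 6|, which is < ε once |w − 6| < (169/44)ε.
Take δ = min(13/2, (169/44)ε). Then 0 < |w − 6| < δ forces both bounds, so |(2w - 8)/(w + 7) − (4/13)| < ε.

δ = min(13/2, (169/44)ε)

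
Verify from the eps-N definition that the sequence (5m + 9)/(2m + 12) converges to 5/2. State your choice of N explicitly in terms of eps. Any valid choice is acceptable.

N = (21/2)/eps

Fix eps > 0. For m ≥ 1, |(5m + 9)/(2m + 12) − (5/2)| = |-42|/(2(2m + 12)) = 42/(2(2m + 12)).
Since 2m + 12 ≥ 2m for m ≥ 1, this is ≤ 42/(2·2m) = (21/2)/m.
So |(5m + 9)/(2m + 12) − (5/2)| < eps whenever m > (21/2)/eps.
Take N = (21/2)/eps. If m > N then |(5m + 9)/(2m + 12) − (5/2)| ≤ (21/2)/m < eps.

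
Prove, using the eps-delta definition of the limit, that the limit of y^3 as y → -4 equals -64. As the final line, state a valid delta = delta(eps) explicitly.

Fix eps > 0. We seek delta > 0 with 0 < |y + 4| < delta ⇒ |y^3 + 64| < eps.
Factor: y^3 + 64 = (y + 4)(y^2 - 4y + 16), so |y^3 + 64| = |y + 4|·|y^2 - 4y + 16|.
Restrict delta ≤ 1. Then |y + 4| < 1 gives |y| < 5, so by the triangle inequality |y^2 - 4y + 16| ≤ 5^2 + 4·5 + 16 = 61.
Hence |y^3 + 64| ≤ 61|y + 4|, which is < eps once |y + 4| < eps/61.
Take delta = min(1, eps/61). If 0 < |y + 4| < delta then both bounds hold and |y^3 + 64| ≤ 61|y + 4| < 61·(eps/61) = eps.

delta = min(1, eps/61)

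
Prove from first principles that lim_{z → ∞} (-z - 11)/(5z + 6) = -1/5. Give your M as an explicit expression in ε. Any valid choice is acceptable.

M = (49/25)/ε

Suppose ε > 0. We seek M > 0 such that z > M implies |(-z - 11)/(5z + 6) + 1/5| < ε.
(-z - 11)/(5z + 6) + 1/5 = (5(-z - 11) − (-1)(5z + 6)) / (5(5z + 6)) = -49/(5(5z + 6)).
For z > 0 we have 5z + 6 > 5z, so |(-z - 11)/(5z + 6) + 1/5| = 49/(5(5z + 6)) < 49/(5·5z) = (49/25)/z.
Thus |(-z - 11)/(5z + 6) + 1/5| < ε whenever z > (49/25)/ε.
Take M = (49/25)/ε. If z > M then |(-z - 11)/(5z + 6) + 1/5| < (49/25)/z < ε.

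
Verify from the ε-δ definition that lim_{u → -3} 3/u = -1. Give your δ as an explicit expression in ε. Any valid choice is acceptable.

Let ε > 0. We seek δ > 0 such that 0 < |u + 3| < δ implies |3/u + 1| < ε.
|3/u + 1| = 3·|-3 − u|/(3·|u|) = 3|u + 3|/(3|u|).
Restrict δ ≤ 3/2. Then |u + 3| < 3/2 gives |u| > 3/2, so 3|u| > 9/2.
Then |3/u + 1| < 3|u + 3|/(9/2), which is < ε when |u + 3| < (3/2)ε.
Take δ = min(3/2, (3/2)ε). Then 0 < |u + 3| < δ gives both |u + 3| < 3/2 and |u + 3| < (3/2)ε, so |3/u + 1| < ε.

δ = min(3/2, (3/2)ε)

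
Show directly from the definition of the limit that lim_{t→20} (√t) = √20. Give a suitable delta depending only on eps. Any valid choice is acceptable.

delta = min(20, √20·eps)

Fix eps > 0. We want delta > 0 such that 0 < |t − 20| < delta implies |√t − √20| < eps.
Rationalise: √t − √20 = (t − 20)/(√t + √20), so |√t − √20| = |t − 20|/(√t + √20).
Restrict delta ≤ 20 so that |t − 20| < 20 forces t > 0, and then √t + √20 > √20.
Hence |√t − √20| < |t − 20|/√20, which is < eps once |t − 20| < √20·eps.
Take delta = min(20, √20·eps). If 0 < |t − 20| < delta then t > 0 and |√t − √20| < |t − 20|/√20 < eps.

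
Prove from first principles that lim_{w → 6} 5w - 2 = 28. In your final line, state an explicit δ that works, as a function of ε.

Suppose ε > 0. We need δ > 0 so that 0 < |w − 6| < δ implies |(5w - 2) − 28| < ε.
|(5w - 2) − 28| = |5w - 30| = 5|w − 6|.
So 5|w − 6| < ε exactly when |w − 6| < ε/5.
Take δ = ε/5. If 0 < |w − 6| < δ then |(5w - 2) − 28| = 5|w − 6| < 5·(ε/5) = ε.

δ = ε/5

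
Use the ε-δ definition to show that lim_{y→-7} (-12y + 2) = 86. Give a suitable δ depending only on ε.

Fix ε > 0. We need δ > 0 so that 0 < |y + 7| < δ implies |(-12y + 2) − 86| < ε.
|(-12y + 2) − 86| = |-12y - 84| = 12|y + 7|.
Thus it suffices that |y + 7| < ε/12.
Choosing δ = ε/12 gives |(-12y + 2) − 86| = 12|y + 7| < ε whenever |y + 7| < δ.

δ = ε/12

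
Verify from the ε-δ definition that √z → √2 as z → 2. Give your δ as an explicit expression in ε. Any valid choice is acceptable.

δ = min(2, √2·ε)

Let ε > 0. We want δ > 0 such that 0 < |z − 2| < δ implies |√z − √2| < ε.
Multiplying by the conjugate, |√z − √2| = |z − 2|/(√z + √2).
Restrict δ ≤ 2 so that |z − 2| < 2 forces z > 0, and then √z + √2 > √2.
Hence |√z − √2| < |z − 2|/√2, which is < ε once |z − 2| < √2·ε.
Take δ = min(2, √2·ε). If 0 < |z − 2| < δ then z > 0 and |√z − √2| < |z − 2|/√2 < ε.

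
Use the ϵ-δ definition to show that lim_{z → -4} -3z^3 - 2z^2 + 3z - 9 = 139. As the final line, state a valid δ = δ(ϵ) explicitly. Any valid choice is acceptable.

Fix ϵ > 0. We want δ > 0 such that 0 < |z + 4| < δ implies |(-3z^3 - 2z^2 + 3z - 9) − 139| < ϵ.
(-3z^3 - 2z^2 + 3z - 9) − 139 = -3z^3 - 2z^2 + 3z - 148 = (z + 4)(-3z^2 + 10z - 37).
So |(-3z^3 - 2z^2 + 3z - 9) − 139| = |z + 4|·|-3z^2 + 10z - 37|.
Assume first that |z + 4| < 1, so |z| < 5. Then |-3z^2 + 10z - 37| ≤ 3·5^2 + 10·5 + 37 = 162.
Hence |(-3z^3 - 2z^2 + 3z - 9) − 139| ≤ 162|z + 4| < ϵ provided |z + 4| < ϵ/162.
Choosing δ = min(1, ϵ/162) ensures both conditions, hence |(-3z^3 - 2z^2 + 3z - 9) − 139| < ϵ.

δ = min(1, ϵ/162)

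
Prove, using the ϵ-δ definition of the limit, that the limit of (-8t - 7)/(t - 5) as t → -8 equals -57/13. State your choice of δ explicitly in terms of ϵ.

δ = min(13/2, (169/94)ϵ)

Fix ϵ > 0. We want δ > 0 with 0 < |t + 8| < δ ⇒ |(-8t - 7)/(t - 5) + 57/13| < ϵ.
Combining over a common denominator, (-8t - 7)/(t - 5) + 57/13 = [(-8t - 7)·(-13) − 57·(t - 5)] / [(-13)·(t - 5)] = 47(t + 8) / ((-13)(t - 5)).
So |(-8t - 7)/(t - 5) + 57/13| = 47|t + 8| / (13·|t − 5|).
Restrict δ ≤ 13/2. Then |t + 8| < 13/2 gives |t − 5| = |(t + 8) + (-13)| ≥ 13 − 13/2 = 13/2.
Hence |(-8t - 7)/(t - 5) + 57/13| < 47|t + 8|/(13·(13/2)) = (94/169)|t + 8|, which is < ϵ once |t + 8| < (169/94)ϵ.
Take δ = min(13/2, (169/94)ϵ). Then 0 < |t + 8| < δ forces both bounds, so |(-8t - 7)/(t - 5) + 57/13| < ϵ.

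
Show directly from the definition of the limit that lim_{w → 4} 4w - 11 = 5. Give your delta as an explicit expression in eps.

delta = eps/4

Suppose eps > 0. We need delta > 0 so that 0 < |w − 4| < delta implies |(4w - 11) − 5| < eps.
Since (4w - 11) − 5 = 4(w − 4), we have |(4w - 11) − 5| = 4|w − 4|.
Thus it suffices that |w − 4| < eps/4.
Take delta = eps/4. If 0 < |w − 4| < delta then |(4w - 11) − 5| = 4|w − 4| < 4·(eps/4) = eps.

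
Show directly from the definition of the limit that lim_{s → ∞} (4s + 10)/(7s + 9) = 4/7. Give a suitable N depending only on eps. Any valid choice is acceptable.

N = (34/49)/eps

Fix eps > 0. We seek N > 0 such that s > N implies |(4s + 10)/(7s + 9) − (4/7)| < eps.
(4s + 10)/(7s + 9) − (4/7) = (7(4s + 10) − 4(7s + 9)) / (7(7s + 9)) = 34/(7(7s + 9)).
For s > 0 we have 7s + 9 > 7s, so |(4s + 10)/(7s + 9) − (4/7)| = 34/(7(7s + 9)) < 34/(7·7s) = (34/49)/s.
Thus |(4s + 10)/(7s + 9) − (4/7)| < eps whenever s > (34/49)/eps.
Take N = (34/49)/eps. If s > N then |(4s + 10)/(7s + 9) − (4/7)| < (34/49)/s < eps.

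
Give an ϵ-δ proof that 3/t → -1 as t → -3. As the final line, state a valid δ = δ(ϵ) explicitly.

δ = min(3/2, (3/2)ϵ)

Let ϵ > 0. We seek δ > 0 such that 0 < |t + 3| < δ implies |3/t + 1| < ϵ.
|3/t + 1| = 3·|-3 − t|/(3·|t|) = 3|t + 3|/(3|t|).
Require δ ≤ 3/2 so that |t| > 3 − 3/2 = 3/2, hence 3|t| > 9/2.
Then |3/t + 1| < 3|t + 3|/(9/2), which is < ϵ when |t + 3| < (3/2)ϵ.
Take δ = min(3/2, (3/2)ϵ). Then 0 < |t + 3| < δ gives both |t + 3| < 3/2 and |t + 3| < (3/2)ϵ, so |3/t + 1| < ϵ.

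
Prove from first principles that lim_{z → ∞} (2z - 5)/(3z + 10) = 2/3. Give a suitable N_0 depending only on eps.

Suppose eps > 0. We seek N_0 > 0 such that z > N_0 implies |(2z - 5)/(3z + 10) − (2/3)| < eps.
(2z - 5)/(3z + 10) − (2/3) = (3(2z - 5) − 2(3z + 10)) / (3(3z + 10)) = -35/(3(3z + 10)).
For z > 0 we have 3z + 10 > 3z, so |(2z - 5)/(3z + 10) − (2/3)| = 35/(3(3z + 10)) < 35/(3·3z) = (35/9)/z.
Thus |(2z - 5)/(3z + 10) − (2/3)| < eps whenever z > (35/9)/eps.
Take N_0 = (35/9)/eps. If z > N_0 then |(2z - 5)/(3z + 10) − (2/3)| < (35/9)/z < eps.

N_0 = (35/9)/eps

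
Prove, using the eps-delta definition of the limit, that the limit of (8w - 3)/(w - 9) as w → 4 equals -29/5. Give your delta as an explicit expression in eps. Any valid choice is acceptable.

Fix eps > 0. We want delta > 0 with 0 < |w − 4| < delta ⇒ |(8w - 3)/(w - 9) + 29/5| < eps.
Combining over a common denominator, (8w - 3)/(w - 9) + 29/5 = [(8w - 3)·(-5) − 29·(w - 9)] / [(-5)·(w - 9)] = -69(w − 4) / ((-5)(w - 9)).
So |(8w - 3)/(w - 9) + 29/5| = 69|w − 4| / (5·|w − 9|).
Restrict delta ≤ 5/2. Then |w − 4| < 5/2 gives |w − 9| = |(w − 4) + (-5)| ≥ 5 − 5/2 = 5/2.
Hence |(8w - 3)/(w - 9) + 29/5| < 69|w − 4|/(5·(5/2)) = (138/25)|w − 4|, which is < eps once |w − 4| < (25/138)eps.
Take delta = min(5/2, (25/138)eps). Then 0 < |w − 4| < delta forces both bounds, so |(8w - 3)/(w - 9) + 29/5| < eps.

delta = min(5/2, (25/138)eps)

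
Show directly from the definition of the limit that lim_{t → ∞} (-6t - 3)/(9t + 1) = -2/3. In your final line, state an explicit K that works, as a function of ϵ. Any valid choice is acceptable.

Let ϵ > 0. We seek K > 0 such that t > K implies |(-6t - 3)/(9t + 1) + 2/3| < ϵ.
(-6t - 3)/(9t + 1) + 2/3 = (9(-6t - 3) − (-6)(9t + 1)) / (9(9t + 1)) = -21/(9(9t + 1)).
For t > 0 we have 9t + 1 > 9t, so |(-6t - 3)/(9t + 1) + 2/3| = 21/(9(9t + 1)) < 21/(9·9t) = (7/27)/t.
Thus |(-6t - 3)/(9t + 1) + 2/3| < ϵ whenever t > (7/27)/ϵ.
Take K = (7/27)/ϵ. If t > K then |(-6t - 3)/(9t + 1) + 2/3| < (7/27)/t < ϵ.

K = (7/27)/ϵ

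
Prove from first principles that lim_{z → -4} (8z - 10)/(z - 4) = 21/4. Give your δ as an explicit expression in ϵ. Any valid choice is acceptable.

Fix ϵ > 0. We want δ > 0 with 0 < |z + 4| < δ ⇒ |(8z - 10)/(z - 4) − (21/4)| < ϵ.
Combining over a common denominator, (8z - 10)/(z - 4) − (21/4) = [(8z - 10)·(-8) − (-42)·(z - 4)] / [(-8)·(z - 4)] = -22(z + 4) / ((-8)(z - 4)).
So |(8z - 10)/(z - 4) − (21/4)| = 22|z + 4| / (8·|z − 4|).
Require δ ≤ 4, so |z − 4| ≥ |-8| − |z + 4| > 8 − 4 = 4.
Hence |(8z - 10)/(z - 4) − (21/4)| < 22|z + 4|/(8·4) = (11/16)|z + 4|, which is < ϵ once |z + 4| < (16/11)ϵ.
Take δ = min(4, (16/11)ϵ). Then 0 < |z + 4| < δ forces both bounds, so |(8z - 10)/(z - 4) − (21/4)| < ϵ.

δ = min(4, (16/11)ϵ)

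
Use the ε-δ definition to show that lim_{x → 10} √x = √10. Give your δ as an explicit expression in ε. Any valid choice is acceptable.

Let ε > 0. We want δ > 0 such that 0 < |x − 10| < δ implies |√x − √10| < ε.
Multiplying by the conjugate, |√x − √10| = |x − 10|/(√x + √10).
Restrict δ ≤ 10 so that |x − 10| < 10 forces x > 0, and then √x + √10 > √10.
Hence |√x − √10| < |x − 10|/√10, which is < ε once |x − 10| < √10·ε.
Take δ = min(10, √10·ε). If 0 < |x − 10| < δ then x > 0 and |√x − √10| < |x − 10|/√10 < ε.

δ = min(10, √10·ε)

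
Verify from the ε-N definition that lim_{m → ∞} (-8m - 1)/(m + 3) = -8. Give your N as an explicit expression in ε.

N = 23/ε

Suppose ε > 0. For m ≥ 1, |(-8m - 1)/(m + 3) + 8| = |23|/((m + 3)) = 23/((m + 3)).
Since m + 3 ≥ m for m ≥ 1, this is ≤ 23/(m) = 23/m.
So |(-8m - 1)/(m + 3) + 8| < ε whenever m > 23/ε.
Take N = 23/ε. If m > N then |(-8m - 1)/(m + 3) + 8| ≤ 23/m < ε.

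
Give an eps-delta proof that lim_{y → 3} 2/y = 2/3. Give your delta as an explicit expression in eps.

delta = min(3/2, (9/4)eps)

Let eps > 0. We seek delta > 0 such that 0 < |y − 3| < delta implies |2/y − (2/3)| < eps.
|2/y − (2/3)| = 2·|3 − y|/(3·|y|) = 2|y − 3|/(3|y|).
Restrict delta ≤ 3/2. Then |y − 3| < 3/2 gives |y| > 3/2, so 3|y| > 9/2.
Then |2/y − (2/3)| < 2|y − 3|/(9/2), which is < eps when |y − 3| < (9/4)eps.
Take delta = min(3/2, (9/4)eps). Then 0 < |y − 3| < delta gives both |y − 3| < 3/2 and |y − 3| < (9/4)eps, so |2/y − (2/3)| < eps.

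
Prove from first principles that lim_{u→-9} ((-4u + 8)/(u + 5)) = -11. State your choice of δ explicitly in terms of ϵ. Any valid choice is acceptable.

Let ϵ > 0. We want δ > 0 with 0 < |u + 9| < δ ⇒ |(-4u + 8)/(u + 5) + 11| < ϵ.
Combining over a common denominator, (-4u + 8)/(u + 5) + 11 = [(-4u + 8)·(-4) − 44·(u + 5)] / [(-4)·(u + 5)] = -28(u + 9) / ((-4)(u + 5)).
So |(-4u + 8)/(u + 5) + 11| = 28|u + 9| / (4·|u + 5|).
Restrict δ ≤ 2. Then |u + 9| < 2 gives |u + 5| = |(u + 9) + (-4)| ≥ 4 − 2 = 2.
Hence |(-4u + 8)/(u + 5) + 11| < 28|u + 9|/(4·2) = (7/2)|u + 9|, which is < ϵ once |u + 9| < (2/7)ϵ.
Take δ = min(2, (2/7)ϵ). Then 0 < |u + 9| < δ forces both bounds, so |(-4u + 8)/(u + 5) + 11| < ϵ.

δ = min(2, (2/7)ϵ)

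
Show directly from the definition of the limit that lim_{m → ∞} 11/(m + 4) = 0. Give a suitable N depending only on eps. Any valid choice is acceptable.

N = 11/eps

Let eps > 0. For m ≥ 1, |11/(m + 4) − 0| = 11/(m + 4) ≤ 11/m.
We need 11/m < eps, i.e. m > 11/eps.
Take N = 11/eps. If m > N then |11/(m + 4)| ≤ 11/m < eps.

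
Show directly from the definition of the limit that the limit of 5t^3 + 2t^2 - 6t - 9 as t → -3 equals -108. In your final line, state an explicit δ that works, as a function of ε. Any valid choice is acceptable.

δ = min(2, ε/223)

Suppose ε > 0. We want δ > 0 such that 0 < |t + 3| < δ implies |(5t^3 + 2t^2 - 6t - 9) + 108| < ε.
(5t^3 + 2t^2 - 6t - 9) + 108 = 5t^3 + 2t^2 - 6t + 99 = (t + 3)(5t^2 - 13t + 33).
So |(5t^3 + 2t^2 - 6t - 9) + 108| = |t + 3|·|5t^2 - 13t + 33|.
Require δ ≤ 2. Then |t + 3| < 2 gives |t| < 5, and by the triangle inequality |5t^2 - 13t + 33| ≤ 5·5^2 + 13·5 + 33 = 223.
Hence |(5t^3 + 2t^2 - 6t - 9) + 108| ≤ 223|t + 3| < ε provided |t + 3| < ε/223.
Choosing δ = min(2, ε/223) ensures both conditions, hence |(5t^3 + 2t^2 - 6t - 9) + 108| < ε.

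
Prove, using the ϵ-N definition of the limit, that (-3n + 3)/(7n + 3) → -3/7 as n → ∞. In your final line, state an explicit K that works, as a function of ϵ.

K = (30/49)/ϵ

Let ϵ > 0. For n ≥ 1, |(-3n + 3)/(7n + 3) + 3/7| = |30|/(7(7n + 3)) = 30/(7(7n + 3)).
Since 7n + 3 ≥ 7n for n ≥ 1, this is ≤ 30/(7·7n) = (30/49)/n.
So |(-3n + 3)/(7n + 3) + 3/7| < ϵ whenever n > (30/49)/ϵ.
Take K = (30/49)/ϵ. If n > K then |(-3n + 3)/(7n + 3) + 3/7| ≤ (30/49)/n < ϵ.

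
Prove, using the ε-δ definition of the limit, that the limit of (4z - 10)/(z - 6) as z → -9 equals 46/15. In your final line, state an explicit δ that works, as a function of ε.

δ = min(15/2, (225/28)ε)

Let ε > 0. We want δ > 0 with 0 < |z + 9| < δ ⇒ |(4z - 10)/(z - 6) − (46/15)| < ε.
Combining over a common denominator, (4z - 10)/(z - 6) − (46/15) = [(4z - 10)·(-15) − (-46)·(z - 6)] / [(-15)·(z - 6)] = -14(z + 9) / ((-15)(z - 6)).
So |(4z - 10)/(z - 6) − (46/15)| = 14|z + 9| / (15·|z − 6|).
Restrict δ ≤ 15/2. Then |z + 9| < 15/2 gives |z − 6| = |(z + 9) + (-15)| ≥ 15 − 15/2 = 15/2.
Hence |(4z - 10)/(z - 6) − (46/15)| < 14|z + 9|/(15·(15/2)) = (28/225)|z + 9|, which is < ε once |z + 9| < (225/28)ε.
Take δ = min(15/2, (225/28)ε). Then 0 < |z + 9| < δ forces both bounds, so |(4z - 10)/(z - 6) − (46/15)| < ε.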